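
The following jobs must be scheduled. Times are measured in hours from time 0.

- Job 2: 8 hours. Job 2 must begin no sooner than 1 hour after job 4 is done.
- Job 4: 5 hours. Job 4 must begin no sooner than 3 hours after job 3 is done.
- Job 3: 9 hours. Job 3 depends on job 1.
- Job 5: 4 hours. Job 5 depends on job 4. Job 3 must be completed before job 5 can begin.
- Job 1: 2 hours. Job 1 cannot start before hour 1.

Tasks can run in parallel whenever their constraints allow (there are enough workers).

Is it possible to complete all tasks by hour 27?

No

After its own release at hour 1, job 1 can start at hour 1 and finishes at hour 3.
Job 3 cannot begin until job 1 (finishes hour 3). It runs from hour 3 to 3 + 9 = hour 12.
After job 3 (finishes hour 12, plus 3-hour gap → hour 15), job 4 can start at hour 15 and finishes at hour 20.
For job 5: job 4 (finishes hour 20); job 3 (finishes hour 12). Taking the maximum gives a start of hour 20, and it finishes at 20 + 4 = hour 24.
Job 2 waits on job 4 (finishes hour 20, plus 1-hour gap → hour 21), so it starts at hour 21 and finishes at 21 + 8 = hour 29.
The earliest everything can be done is hour 29, which is after the deadline of 27, so it is not possible.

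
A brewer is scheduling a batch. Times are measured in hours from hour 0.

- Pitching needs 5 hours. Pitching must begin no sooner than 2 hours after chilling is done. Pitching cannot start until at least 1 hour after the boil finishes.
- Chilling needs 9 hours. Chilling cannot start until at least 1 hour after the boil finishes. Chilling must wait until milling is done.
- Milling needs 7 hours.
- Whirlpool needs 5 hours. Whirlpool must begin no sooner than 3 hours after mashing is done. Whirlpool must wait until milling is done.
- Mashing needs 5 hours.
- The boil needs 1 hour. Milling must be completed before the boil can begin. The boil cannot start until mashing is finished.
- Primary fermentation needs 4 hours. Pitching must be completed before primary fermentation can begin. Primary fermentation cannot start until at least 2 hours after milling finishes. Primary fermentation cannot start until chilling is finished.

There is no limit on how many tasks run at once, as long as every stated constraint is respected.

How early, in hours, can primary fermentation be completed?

29

Mashing has no prerequisites, so it starts at hour 0 and finishes at hour 5.
Milling can start immediately at hour 0; it finishes at hour 7.
The boil needs all of milling (finishes hour 7); mashing (finishes hour 5). That puts its earliest start at hour 7; it finishes at 7 + 1 = hour 8.
Chilling has to wait for the boil (finishes hour 8, plus 1-hour gap → hour 9); milling (finishes hour 7). The latest of these is hour 9, so chilling runs hour 9 to 9 + 9 = hour 18.
Pitching has to wait for chilling (finishes hour 18, plus 2-hour gap → hour 20); the boil (finishes hour 8, plus 1-hour gap → hour 9). The latest of these is hour 20, so pitching runs hour 20 to 20 + 5 = hour 25.
For primary fermentation: pitching (finishes hour 25); milling (finishes hour 7, plus 2-hour gap → hour 9); chilling (finishes hour 18). Taking the maximum gives a start of hour 25, and it finishes at 25 + 4 = hour 29.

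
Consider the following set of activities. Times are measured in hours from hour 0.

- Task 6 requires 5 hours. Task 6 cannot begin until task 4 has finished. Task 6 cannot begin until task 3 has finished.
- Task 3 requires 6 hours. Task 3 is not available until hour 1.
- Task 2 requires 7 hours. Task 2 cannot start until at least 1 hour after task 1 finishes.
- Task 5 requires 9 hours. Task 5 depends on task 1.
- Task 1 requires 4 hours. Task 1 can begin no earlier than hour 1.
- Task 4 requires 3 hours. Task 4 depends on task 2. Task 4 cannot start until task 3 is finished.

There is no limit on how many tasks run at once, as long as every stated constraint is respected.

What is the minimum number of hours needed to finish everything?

21

After its own release at hour 1, task 3 can start at hour 1 and finishes at hour 7.
Task 1 cannot begin until its own release at hour 1. It runs from hour 1 to 1 + 4 = hour 5.
Task 5 waits on task 1 (finishes hour 5), so it starts at hour 5 and finishes at 5 + 9 = hour 14.
Task 2 waits on task 1 (finishes hour 5, plus 1-hour gap → hour 6), so it starts at hour 6 and finishes at 6 + 7 = hour 13.
For task 4: task 2 (finishes hour 13); task 3 (finishes hour 7). Taking the maximum gives a start of hour 13, and it finishes at 13 + 3 = hour 16.
Task 6 has to wait for task 4 (finishes hour 16); task 3 (finishes hour 7). The latest of these is hour 16, so task 6 runs hour 16 to 16 + 5 = hour 21.
All tasks are finished once the last one completes. Finish times: Task 1 at 5, Task 2 at 13, Task 3 at 7, Task 4 at 16, Task 5 at 14, Task 6 at 21. The latest is hour 21.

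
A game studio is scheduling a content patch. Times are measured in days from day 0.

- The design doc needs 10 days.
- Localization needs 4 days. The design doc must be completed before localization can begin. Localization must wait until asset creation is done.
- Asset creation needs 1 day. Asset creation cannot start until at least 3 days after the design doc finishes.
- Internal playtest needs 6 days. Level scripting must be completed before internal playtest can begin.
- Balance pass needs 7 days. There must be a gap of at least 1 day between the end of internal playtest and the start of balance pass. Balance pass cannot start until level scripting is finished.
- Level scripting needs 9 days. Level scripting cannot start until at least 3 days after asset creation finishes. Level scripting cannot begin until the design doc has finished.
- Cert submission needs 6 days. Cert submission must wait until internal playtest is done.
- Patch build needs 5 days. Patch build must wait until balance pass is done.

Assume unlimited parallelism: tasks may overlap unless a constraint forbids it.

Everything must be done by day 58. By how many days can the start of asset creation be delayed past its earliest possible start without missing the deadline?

The design doc has no prerequisites, so it starts at day 0 and finishes at day 10.
Asset creation waits on the design doc (finishes day 10, plus 3-day gap → day 13), so it starts at day 13 and finishes at 13 + 1 = day 14.

Working backward from the deadline:
Nothing follows patch build; the deadline of day 58 is its only limit. It must start by 58 − 5 = day 53.
Balance pass has to be done before patch build (must start by day 53). That means finishing by day 53, i.e. starting by 53 − 7 = day 46.
To finish by day 58, cert submission (duration 6) must start no later than day 52.
Internal playtest must finish in time for balance pass (must start by day 46, minus 1-day gap → day 45); cert submission (must start by day 52). The tightest is day 45, so internal playtest must start by 45 − 6 = day 39.
Level scripting feeds internal playtest (must start by day 39); balance pass (must start by day 46). Taking the minimum, level scripting must finish by day 39 and start by 39 − 9 = day 30.
Localization has no dependents, so it just needs to finish by day 58. Starting by 58 − 4 = day 54 achieves that.
Asset creation feeds level scripting (must start by day 30, minus 3-day gap → day 27); localization (must start by day 54). Taking the minimum, asset creation must finish by day 27 and start by 27 − 1 = day 26.
So asset creation can start as early as day 13 and as late as day 26, giving 26 − 13 = 13 days of slack.

13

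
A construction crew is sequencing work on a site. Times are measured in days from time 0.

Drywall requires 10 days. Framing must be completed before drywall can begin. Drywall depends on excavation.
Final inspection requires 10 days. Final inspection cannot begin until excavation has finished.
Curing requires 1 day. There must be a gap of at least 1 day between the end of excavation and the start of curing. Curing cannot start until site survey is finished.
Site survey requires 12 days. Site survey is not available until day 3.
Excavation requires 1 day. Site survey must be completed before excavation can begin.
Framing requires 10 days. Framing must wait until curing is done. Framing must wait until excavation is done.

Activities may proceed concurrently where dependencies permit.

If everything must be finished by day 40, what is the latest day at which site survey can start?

Drywall has no dependents, so it just needs to finish by day 40. Starting by 40 − 10 = day 30 achieves that.
Since drywall (must start by day 30) depends on it, framing must finish by day 30. Backing off its 10-day duration gives a latest start of day 20.
Curing feeds into framing (must start by day 20); so curing must finish by day 20 and therefore start by day 19.
Final inspection has no dependents, so it just needs to finish by day 40. Starting by 40 − 10 = day 30 achieves that.
Excavation feeds curing (must start by day 19, minus 1-day gap → day 18); framing (must start by day 20); drywall (must start by day 30); final inspection (must start by day 30). Taking the minimum, excavation must finish by day 18 and start by 18 − 1 = day 17.
Site survey must finish in time for excavation (must start by day 17); curing (must start by day 19). The tightest is day 17, so site survey must start by 17 − 12 = day 5.

5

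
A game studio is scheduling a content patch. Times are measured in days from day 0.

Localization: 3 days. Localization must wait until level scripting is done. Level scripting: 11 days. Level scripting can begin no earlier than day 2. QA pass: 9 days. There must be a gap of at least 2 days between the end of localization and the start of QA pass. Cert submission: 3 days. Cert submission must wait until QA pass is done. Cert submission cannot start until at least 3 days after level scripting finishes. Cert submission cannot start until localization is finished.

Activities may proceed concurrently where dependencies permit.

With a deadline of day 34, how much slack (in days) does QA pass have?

4

After its own release at day 2, level scripting can start at day 2 and finishes at day 13.
Localization cannot begin until level scripting (finishes day 13). It runs from day 13 to 13 + 3 = day 16.
After localization (finishes day 16, plus 2-day gap → day 18), QA pass can start at day 18 and finishes at day 27.

Working backward from the deadline:
Nothing follows cert submission; the deadline of day 34 is its only limit. It must start by 34 − 3 = day 31.
Since cert submission (must start by day 31) depends on it, QA pass must finish by day 31. Backing off its 9-day duration gives a latest start of day 22.
So QA pass can start as early as day 18 and as late as day 22, giving 22 − 18 = 4 days of slack.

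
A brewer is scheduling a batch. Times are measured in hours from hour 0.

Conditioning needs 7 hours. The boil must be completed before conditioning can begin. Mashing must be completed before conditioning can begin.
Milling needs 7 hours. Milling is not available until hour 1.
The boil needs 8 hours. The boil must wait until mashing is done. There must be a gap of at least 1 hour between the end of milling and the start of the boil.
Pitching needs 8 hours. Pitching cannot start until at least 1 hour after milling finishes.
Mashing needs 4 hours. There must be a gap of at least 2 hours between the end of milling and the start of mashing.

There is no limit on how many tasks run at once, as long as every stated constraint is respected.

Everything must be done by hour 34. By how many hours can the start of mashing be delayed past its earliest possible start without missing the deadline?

5

After its own release at hour 1, milling can start at hour 1 and finishes at hour 8.
Mashing cannot begin until milling (finishes hour 8, plus 2-hour gap → hour 10). It runs from hour 10 to 10 + 4 = hour 14.

Working backward from the deadline:
Nothing follows conditioning; the deadline of hour 34 is its only limit. It must start by 34 − 7 = hour 27.
Since conditioning (must start by hour 27) depends on it, the boil must finish by hour 27. Backing off its 8-hour duration gives a latest start of hour 19.
Mashing must finish in time for the boil (must start by hour 19); conditioning (must start by hour 27). The tightest is hour 19, so mashing must start by 19 − 4 = hour 15.
So mashing can start as early as hour 10 and as late as hour 15, giving 15 − 10 = 5 hours of slack.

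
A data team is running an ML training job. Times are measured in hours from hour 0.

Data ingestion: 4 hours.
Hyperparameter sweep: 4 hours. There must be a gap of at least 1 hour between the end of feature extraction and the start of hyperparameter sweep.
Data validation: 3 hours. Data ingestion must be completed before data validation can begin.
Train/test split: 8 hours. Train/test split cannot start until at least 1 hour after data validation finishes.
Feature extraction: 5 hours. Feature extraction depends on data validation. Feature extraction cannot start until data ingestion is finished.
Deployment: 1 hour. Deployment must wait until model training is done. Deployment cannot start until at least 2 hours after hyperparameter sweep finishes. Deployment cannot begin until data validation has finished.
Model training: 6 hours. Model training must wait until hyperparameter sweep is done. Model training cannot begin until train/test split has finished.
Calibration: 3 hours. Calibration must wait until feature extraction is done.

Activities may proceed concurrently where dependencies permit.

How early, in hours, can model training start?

Data ingestion can start immediately at hour 0; it finishes at hour 4.
After data ingestion (finishes hour 4), data validation can start at hour 4 and finishes at hour 7.
Train/test split cannot begin until data validation (finishes hour 7, plus 1-hour gap → hour 8). It runs from hour 8 to 8 + 8 = hour 16.
Feature extraction needs all of data validation (finishes hour 7); data ingestion (finishes hour 4). That puts its earliest start at hour 7; it finishes at 7 + 5 = hour 12.
Hyperparameter sweep cannot begin until feature extraction (finishes hour 12, plus 1-hour gap → hour 13). It runs from hour 13 to 13 + 4 = hour 17.
Model training waits on hyperparameter sweep (finishes hour 17); train/test split (finishes hour 16). The latest of these is hour 17, which is the earliest model training can start.

17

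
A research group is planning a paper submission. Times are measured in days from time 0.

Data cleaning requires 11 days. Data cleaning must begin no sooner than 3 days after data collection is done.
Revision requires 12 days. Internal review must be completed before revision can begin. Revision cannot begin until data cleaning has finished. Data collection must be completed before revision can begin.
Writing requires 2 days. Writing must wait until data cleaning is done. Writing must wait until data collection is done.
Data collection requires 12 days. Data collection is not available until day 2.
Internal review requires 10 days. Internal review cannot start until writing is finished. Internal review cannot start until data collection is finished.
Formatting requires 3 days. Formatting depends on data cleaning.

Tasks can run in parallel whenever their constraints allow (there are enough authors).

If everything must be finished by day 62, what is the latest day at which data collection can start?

12

To finish by day 62, revision (duration 12) must start no later than day 50.
Since revision (must start by day 50) depends on it, internal review must finish by day 50. Backing off its 10-day duration gives a latest start of day 40.
Since internal review (must start by day 40) depends on it, writing must finish by day 40. Backing off its 2-day duration gives a latest start of day 38.
To finish by day 62, formatting (duration 3) must start no later than day 59.
Data cleaning has several dependents: writing (must start by day 38); revision (must start by day 50); formatting (must start by day 59). The earliest of those limits is day 38, so data cleaning must start by 38 − 11 = day 27.
For data collection: data cleaning (must start by day 27, minus 3-day gap → day 24); writing (must start by day 38); internal review (must start by day 40); revision (must start by day 50). The most restrictive is day 24; with a 12-day duration, data collection must start by day 12.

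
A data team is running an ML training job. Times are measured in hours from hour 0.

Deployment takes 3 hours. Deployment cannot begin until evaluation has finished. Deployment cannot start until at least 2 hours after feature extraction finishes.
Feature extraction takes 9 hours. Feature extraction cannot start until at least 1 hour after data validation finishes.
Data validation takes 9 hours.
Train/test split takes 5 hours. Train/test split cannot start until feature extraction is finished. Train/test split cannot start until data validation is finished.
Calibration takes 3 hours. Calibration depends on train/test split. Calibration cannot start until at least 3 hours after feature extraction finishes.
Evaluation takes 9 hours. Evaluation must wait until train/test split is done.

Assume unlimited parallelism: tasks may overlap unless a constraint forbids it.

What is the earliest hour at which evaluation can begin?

Data validation can start immediately at hour 0; it finishes at hour 9.
Feature extraction waits on data validation (finishes hour 9, plus 1-hour gap → hour 10), so it starts at hour 10 and finishes at 10 + 9 = hour 19.
Train/test split needs all of feature extraction (finishes hour 19); data validation (finishes hour 9). That puts its earliest start at hour 19; it finishes at 19 + 5 = hour 24.
Evaluation waits on train/test split (finishes hour 24), so the earliest it can start is hour 24.

24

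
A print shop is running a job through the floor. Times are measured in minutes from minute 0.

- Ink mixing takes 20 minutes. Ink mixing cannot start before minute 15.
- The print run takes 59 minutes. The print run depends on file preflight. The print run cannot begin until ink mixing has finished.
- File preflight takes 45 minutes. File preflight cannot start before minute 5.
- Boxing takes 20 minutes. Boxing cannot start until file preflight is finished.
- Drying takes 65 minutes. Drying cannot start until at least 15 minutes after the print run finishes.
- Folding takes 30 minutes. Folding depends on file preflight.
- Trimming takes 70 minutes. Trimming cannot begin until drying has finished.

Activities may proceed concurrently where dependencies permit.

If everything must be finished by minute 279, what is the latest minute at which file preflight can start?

Nothing follows trimming; the deadline of minute 279 is its only limit. It must start by 279 − 70 = minute 209.
Drying has to be done before trimming (must start by minute 209). That means finishing by minute 209, i.e. starting by 209 − 65 = minute 144.
Since drying (must start by minute 144, minus 15-minute gap → minute 129) depends on it, the print run must finish by minute 129. Backing off its 59-minute duration gives a latest start of minute 70.
Folding must finish by minute 279; it takes 30 minutes, so it must start by 279 − 30 = minute 249.
Boxing must finish by minute 279; it takes 20 minutes, so it must start by 279 − 20 = minute 259.
For file preflight: the print run (must start by minute 70); folding (must start by minute 249); boxing (must start by minute 259). The most restrictive is minute 70; with a 45-minute duration, file preflight must start by minute 25.

25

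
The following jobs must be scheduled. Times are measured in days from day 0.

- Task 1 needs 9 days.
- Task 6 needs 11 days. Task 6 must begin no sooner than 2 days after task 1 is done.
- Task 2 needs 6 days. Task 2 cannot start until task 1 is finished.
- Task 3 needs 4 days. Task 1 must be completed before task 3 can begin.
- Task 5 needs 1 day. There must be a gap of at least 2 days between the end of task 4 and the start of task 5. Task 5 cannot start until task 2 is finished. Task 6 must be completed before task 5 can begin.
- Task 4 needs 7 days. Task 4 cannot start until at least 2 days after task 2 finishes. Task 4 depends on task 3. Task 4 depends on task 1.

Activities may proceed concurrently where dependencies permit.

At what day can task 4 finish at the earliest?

24

Task 1 has no prerequisites, so it starts at day 0 and finishes at day 9.
Task 3 cannot begin until task 1 (finishes day 9). It runs from day 9 to 9 + 4 = day 13.
Task 2 cannot begin until task 1 (finishes day 9). It runs from day 9 to 9 + 6 = day 15.
For task 4: task 2 (finishes day 15, plus 2-day gap → day 17); task 3 (finishes day 13); task 1 (finishes day 9). Taking the maximum gives a start of day 17, and it finishes at 17 + 7 = day 24.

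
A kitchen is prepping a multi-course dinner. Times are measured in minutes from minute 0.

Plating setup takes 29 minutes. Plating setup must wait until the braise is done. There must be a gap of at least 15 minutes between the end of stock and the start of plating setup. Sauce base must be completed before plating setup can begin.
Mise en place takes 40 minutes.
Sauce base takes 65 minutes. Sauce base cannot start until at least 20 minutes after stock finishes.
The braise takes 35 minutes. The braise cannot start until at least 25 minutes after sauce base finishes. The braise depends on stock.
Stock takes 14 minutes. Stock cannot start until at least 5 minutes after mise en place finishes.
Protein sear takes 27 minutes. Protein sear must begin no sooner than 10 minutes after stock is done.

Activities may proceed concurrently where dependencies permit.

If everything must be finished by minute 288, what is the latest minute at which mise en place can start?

55

Plating setup must finish by minute 288; it takes 29 minutes, so it must start by 288 − 29 = minute 259.
The braise must finish before plating setup (must start by minute 259). With a 35-minute duration, the braise must start by 259 − 35 = minute 224.
For sauce base: the braise (must start by minute 224, minus 25-minute gap → minute 199); plating setup (must start by minute 259). The most restrictive is minute 199; with a 65-minute duration, sauce base must start by minute 134.
To finish by minute 288, protein sear (duration 27) must start no later than minute 261.
Stock must finish in time for sauce base (must start by minute 134, minus 20-minute gap → minute 114); the braise (must start by minute 224); protein sear (must start by minute 261, minus 10-minute gap → minute 251); plating setup (must start by minute 259, minus 15-minute gap → minute 244). The tightest is minute 114, so stock must start by 114 − 14 = minute 100.
Since stock (must start by minute 100, minus 5-minute gap → minute 95) depends on it, mise en place must finish by minute 95. Backing off its 40-minute duration gives a latest start of minute 55.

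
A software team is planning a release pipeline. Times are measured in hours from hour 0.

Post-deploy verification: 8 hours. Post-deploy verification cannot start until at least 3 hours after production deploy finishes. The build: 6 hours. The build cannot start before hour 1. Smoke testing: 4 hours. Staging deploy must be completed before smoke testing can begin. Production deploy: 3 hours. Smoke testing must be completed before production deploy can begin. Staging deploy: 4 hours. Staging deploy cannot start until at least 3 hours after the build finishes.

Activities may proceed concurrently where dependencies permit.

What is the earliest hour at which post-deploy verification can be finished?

The build cannot begin until its own release at hour 1. It runs from hour 1 to 1 + 6 = hour 7.
Staging deploy cannot begin until the build (finishes hour 7, plus 3-hour gap → hour 10). It runs from hour 10 to 10 + 4 = hour 14.
Smoke testing waits on staging deploy (finishes hour 14), so it starts at hour 14 and finishes at 14 + 4 = hour 18.
Production deploy cannot begin until smoke testing (finishes hour 18). It runs from hour 18 to 18 + 3 = hour 21.
Post-deploy verification cannot begin until production deploy (finishes hour 21, plus 3-hour gap → hour 24). It runs from hour 24 to 24 + 8 = hour 32.

32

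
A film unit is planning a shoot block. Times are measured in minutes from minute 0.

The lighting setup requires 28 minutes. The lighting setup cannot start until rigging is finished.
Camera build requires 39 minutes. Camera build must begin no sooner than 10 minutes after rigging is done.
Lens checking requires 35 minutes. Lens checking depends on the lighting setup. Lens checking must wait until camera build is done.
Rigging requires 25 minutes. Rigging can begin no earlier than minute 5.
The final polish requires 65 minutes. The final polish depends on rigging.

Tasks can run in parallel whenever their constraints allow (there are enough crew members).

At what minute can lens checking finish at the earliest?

114

Rigging waits on its own release at minute 5, so it starts at minute 5 and finishes at 5 + 25 = minute 30.
After rigging (finishes minute 30, plus 10-minute gap → minute 40), camera build can start at minute 40 and finishes at minute 79.
The lighting setup cannot begin until rigging (finishes minute 30). It runs from minute 30 to 30 + 28 = minute 58.
For lens checking: the lighting setup (finishes minute 58); camera build (finishes minute 79). Taking the maximum gives a start of minute 79, and it finishes at 79 + 35 = minute 114.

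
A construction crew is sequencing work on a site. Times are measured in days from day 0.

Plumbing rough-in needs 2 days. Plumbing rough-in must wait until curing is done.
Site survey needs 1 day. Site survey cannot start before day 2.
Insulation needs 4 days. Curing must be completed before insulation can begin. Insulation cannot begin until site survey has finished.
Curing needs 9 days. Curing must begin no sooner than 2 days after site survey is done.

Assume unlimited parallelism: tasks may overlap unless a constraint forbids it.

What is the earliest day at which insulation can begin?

Site survey cannot begin until its own release at day 2. It runs from day 2 to 2 + 1 = day 3.
Curing cannot begin until site survey (finishes day 3, plus 2-day gap → day 5). It runs from day 5 to 5 + 9 = day 14.
Insulation waits on curing (finishes day 14); site survey (finishes day 3). The latest of these is day 14, which is the earliest insulation can start.

14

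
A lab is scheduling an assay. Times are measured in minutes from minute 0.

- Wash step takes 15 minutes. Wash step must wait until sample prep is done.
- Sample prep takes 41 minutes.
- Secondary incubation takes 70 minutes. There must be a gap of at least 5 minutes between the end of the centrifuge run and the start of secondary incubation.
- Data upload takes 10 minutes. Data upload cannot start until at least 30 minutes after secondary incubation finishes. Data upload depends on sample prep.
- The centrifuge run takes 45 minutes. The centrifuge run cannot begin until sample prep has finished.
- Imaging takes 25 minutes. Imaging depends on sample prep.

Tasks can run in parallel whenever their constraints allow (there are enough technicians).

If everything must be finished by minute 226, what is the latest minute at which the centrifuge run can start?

Nothing follows data upload; the deadline of minute 226 is its only limit. It must start by 226 − 10 = minute 216.
Secondary incubation must finish before data upload (must start by minute 216, minus 30-minute gap → minute 186). With a 70-minute duration, secondary incubation must start by 186 − 70 = minute 116.
The centrifuge run has to be done before secondary incubation (must start by minute 116, minus 5-minute gap → minute 111). That means finishing by minute 111, i.e. starting by 111 − 45 = minute 66.

66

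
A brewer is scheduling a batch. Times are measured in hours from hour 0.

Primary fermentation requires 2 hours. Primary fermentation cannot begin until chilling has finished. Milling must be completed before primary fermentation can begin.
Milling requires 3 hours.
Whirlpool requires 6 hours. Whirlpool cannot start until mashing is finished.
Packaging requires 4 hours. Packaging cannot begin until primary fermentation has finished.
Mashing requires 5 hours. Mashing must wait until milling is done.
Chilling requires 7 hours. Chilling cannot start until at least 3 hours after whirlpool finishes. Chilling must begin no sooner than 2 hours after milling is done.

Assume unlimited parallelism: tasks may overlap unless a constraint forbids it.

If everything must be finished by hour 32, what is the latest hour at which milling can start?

2

Nothing follows packaging; the deadline of hour 32 is its only limit. It must start by 32 − 4 = hour 28.
Primary fermentation feeds into packaging (must start by hour 28); so primary fermentation must finish by hour 28 and therefore start by hour 26.
Chilling has to be done before primary fermentation (must start by hour 26). That means finishing by hour 26, i.e. starting by 26 − 7 = hour 19.
Whirlpool feeds into chilling (must start by hour 19, minus 3-hour gap → hour 16); so whirlpool must finish by hour 16 and therefore start by hour 10.
Mashing has to be done before whirlpool (must start by hour 10). That means finishing by hour 10, i.e. starting by 10 − 5 = hour 5.
Milling must finish in time for mashing (must start by hour 5); chilling (must start by hour 19, minus 2-hour gap → hour 17); primary fermentation (must start by hour 26). The tightest is hour 5, so milling must start by 5 − 3 = hour 2.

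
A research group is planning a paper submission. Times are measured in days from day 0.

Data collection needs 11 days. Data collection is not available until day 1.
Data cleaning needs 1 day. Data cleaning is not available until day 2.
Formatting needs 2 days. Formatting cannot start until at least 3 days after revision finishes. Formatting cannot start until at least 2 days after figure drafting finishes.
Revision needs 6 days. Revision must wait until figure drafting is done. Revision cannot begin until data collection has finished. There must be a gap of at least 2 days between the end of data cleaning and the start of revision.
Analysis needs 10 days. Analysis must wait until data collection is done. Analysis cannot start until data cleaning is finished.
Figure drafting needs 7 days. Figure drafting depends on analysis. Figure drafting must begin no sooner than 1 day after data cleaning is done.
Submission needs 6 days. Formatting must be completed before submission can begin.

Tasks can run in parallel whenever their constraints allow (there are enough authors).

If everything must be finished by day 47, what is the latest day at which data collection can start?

To finish by day 47, submission (duration 6) must start no later than day 41.
Formatting feeds into submission (must start by day 41); so formatting must finish by day 41 and therefore start by day 39.
Revision feeds into formatting (must start by day 39, minus 3-day gap → day 36); so revision must finish by day 36 and therefore start by day 30.
Figure drafting has several dependents: revision (must start by day 30); formatting (must start by day 39, minus 2-day gap → day 37). The earliest of those limits is day 30, so figure drafting must start by 30 − 7 = day 23.
Analysis must finish before figure drafting (must start by day 23). With a 10-day duration, analysis must start by 23 − 10 = day 13.
Data collection must finish in time for analysis (must start by day 13); revision (must start by day 30). The tightest is day 13, so data collection must start by 13 − 11 = day 2.

2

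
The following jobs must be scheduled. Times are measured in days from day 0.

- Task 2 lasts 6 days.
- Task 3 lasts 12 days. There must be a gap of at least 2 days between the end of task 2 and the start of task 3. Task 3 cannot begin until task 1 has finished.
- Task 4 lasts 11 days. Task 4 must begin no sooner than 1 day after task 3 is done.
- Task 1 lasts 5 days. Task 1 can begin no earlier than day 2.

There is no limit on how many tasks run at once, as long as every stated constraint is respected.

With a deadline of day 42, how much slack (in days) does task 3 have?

10

Task 2 has no prerequisites, so it starts at day 0 and finishes at day 6.
Task 1 cannot begin until its own release at day 2. It runs from day 2 to 2 + 5 = day 7.
Task 3 cannot start until task 2 (finishes day 6, plus 2-day gap → day 8); task 1 (finishes day 7). The controlling bound is day 8, so task 3 finishes at 8 + 12 = day 20.

Working backward from the deadline:
Task 4 must finish by day 42; it takes 11 days, so it must start by 42 − 11 = day 31.
Since task 4 (must start by day 31, minus 1-day gap → day 30) depends on it, task 3 must finish by day 30. Backing off its 12-day duration gives a latest start of day 18.
So task 3 can start as early as day 8 and as late as day 18, giving 18 − 8 = 10 days of slack.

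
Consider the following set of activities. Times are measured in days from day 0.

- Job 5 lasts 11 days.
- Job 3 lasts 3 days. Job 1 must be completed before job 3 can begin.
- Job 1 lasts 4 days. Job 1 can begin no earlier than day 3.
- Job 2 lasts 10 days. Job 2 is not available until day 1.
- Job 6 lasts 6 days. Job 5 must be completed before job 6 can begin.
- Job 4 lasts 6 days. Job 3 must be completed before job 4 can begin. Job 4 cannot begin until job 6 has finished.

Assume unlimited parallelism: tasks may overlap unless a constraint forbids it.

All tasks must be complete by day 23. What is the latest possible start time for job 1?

10

To finish by day 23, job 4 (duration 6) must start no later than day 17.
Job 3 feeds into job 4 (must start by day 17); so job 3 must finish by day 17 and therefore start by day 14.
Job 1 feeds into job 3 (must start by day 14); so job 1 must finish by day 14 and therefore start by day 10.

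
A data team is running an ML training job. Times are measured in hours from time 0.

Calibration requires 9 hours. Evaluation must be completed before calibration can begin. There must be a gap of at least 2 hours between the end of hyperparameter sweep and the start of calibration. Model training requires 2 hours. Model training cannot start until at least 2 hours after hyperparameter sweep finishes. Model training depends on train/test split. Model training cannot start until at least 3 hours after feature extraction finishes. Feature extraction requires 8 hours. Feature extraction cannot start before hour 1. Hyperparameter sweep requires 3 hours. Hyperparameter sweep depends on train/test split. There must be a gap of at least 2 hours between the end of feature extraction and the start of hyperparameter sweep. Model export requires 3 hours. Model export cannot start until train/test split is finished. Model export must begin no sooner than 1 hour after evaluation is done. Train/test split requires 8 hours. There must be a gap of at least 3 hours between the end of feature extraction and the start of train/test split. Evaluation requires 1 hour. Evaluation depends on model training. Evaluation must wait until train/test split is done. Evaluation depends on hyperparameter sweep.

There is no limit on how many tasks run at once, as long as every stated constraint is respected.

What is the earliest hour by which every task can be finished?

Feature extraction waits on its own release at hour 1, so it starts at hour 1 and finishes at 1 + 8 = hour 9.
Train/test split waits on feature extraction (finishes hour 9, plus 3-hour gap → hour 12), so it starts at hour 12 and finishes at 12 + 8 = hour 20.
Hyperparameter sweep needs all of train/test split (finishes hour 20); feature extraction (finishes hour 9, plus 2-hour gap → hour 11). That puts its earliest start at hour 20; it finishes at 20 + 3 = hour 23.
Model training cannot start until hyperparameter sweep (finishes hour 23, plus 2-hour gap → hour 25); train/test split (finishes hour 20); feature extraction (finishes hour 9, plus 3-hour gap → hour 12). The controlling bound is hour 25, so model training finishes at 25 + 2 = hour 27.
Evaluation needs all of model training (finishes hour 27); train/test split (finishes hour 20); hyperparameter sweep (finishes hour 23). That puts its earliest start at hour 27; it finishes at 27 + 1 = hour 28.
Model export cannot start until train/test split (finishes hour 20); evaluation (finishes hour 28, plus 1-hour gap → hour 29). The controlling bound is hour 29, so model export finishes at 29 + 3 = hour 32.
Calibration has to wait for evaluation (finishes hour 28); hyperparameter sweep (finishes hour 23, plus 2-hour gap → hour 25). The latest of these is hour 28, so calibration runs hour 28 to 28 + 9 = hour 37.
All tasks are finished once the last one completes. Finish times: Feature extraction at 9, Train/test split at 20, Hyperparameter sweep at 23, Model training at 27, Evaluation at 28, Calibration at 37, Model export at 32. The latest is hour 37.

37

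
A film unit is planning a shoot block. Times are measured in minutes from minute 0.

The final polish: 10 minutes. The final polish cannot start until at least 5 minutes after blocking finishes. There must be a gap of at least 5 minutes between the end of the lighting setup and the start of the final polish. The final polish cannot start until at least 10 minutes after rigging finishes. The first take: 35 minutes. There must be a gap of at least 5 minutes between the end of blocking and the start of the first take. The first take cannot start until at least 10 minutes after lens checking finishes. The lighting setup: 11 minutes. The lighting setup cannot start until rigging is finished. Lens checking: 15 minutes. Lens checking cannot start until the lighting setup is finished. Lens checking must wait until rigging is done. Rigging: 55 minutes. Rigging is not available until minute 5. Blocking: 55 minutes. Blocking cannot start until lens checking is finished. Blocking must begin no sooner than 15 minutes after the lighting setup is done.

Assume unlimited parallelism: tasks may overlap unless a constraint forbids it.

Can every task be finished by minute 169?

No

Rigging waits on its own release at minute 5, so it starts at minute 5 and finishes at 5 + 55 = minute 60.
The lighting setup cannot begin until rigging (finishes minute 60). It runs from minute 60 to 60 + 11 = minute 71.
Lens checking cannot start until the lighting setup (finishes minute 71); rigging (finishes minute 60). The controlling bound is minute 71, so lens checking finishes at 71 + 15 = minute 86.
Blocking cannot start until lens checking (finishes minute 86); the lighting setup (finishes minute 71, plus 15-minute gap → minute 86). The controlling bound is minute 86, so blocking finishes at 86 + 55 = minute 141.
The first take needs all of blocking (finishes minute 141, plus 5-minute gap → minute 146); lens checking (finishes minute 86, plus 10-minute gap → minute 96). That puts its earliest start at minute 146; it finishes at 146 + 35 = minute 181.
The final polish cannot start until blocking (finishes minute 141, plus 5-minute gap → minute 146); the lighting setup (finishes minute 71, plus 5-minute gap → minute 76); rigging (finishes minute 60, plus 10-minute gap → minute 70). The controlling bound is minute 146, so the final polish finishes at 146 + 10 = minute 156.
The earliest everything can be done is minute 181, which is after the deadline of 169, so it is not possible.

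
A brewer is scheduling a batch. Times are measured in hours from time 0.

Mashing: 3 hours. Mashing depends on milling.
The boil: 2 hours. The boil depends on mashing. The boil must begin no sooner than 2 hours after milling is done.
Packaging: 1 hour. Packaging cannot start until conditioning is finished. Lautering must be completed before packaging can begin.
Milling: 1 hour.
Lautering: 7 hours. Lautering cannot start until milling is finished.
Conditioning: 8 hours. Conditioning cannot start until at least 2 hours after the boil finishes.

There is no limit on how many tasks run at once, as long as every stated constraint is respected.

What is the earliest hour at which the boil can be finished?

6

Milling can start immediately at hour 0; it finishes at hour 1.
Mashing cannot begin until milling (finishes hour 1). It runs from hour 1 to 1 + 3 = hour 4.
The boil has to wait for mashing (finishes hour 4); milling (finishes hour 1, plus 2-hour gap → hour 3). The latest of these is hour 4, so the boil runs hour 4 to 4 + 2 = hour 6.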